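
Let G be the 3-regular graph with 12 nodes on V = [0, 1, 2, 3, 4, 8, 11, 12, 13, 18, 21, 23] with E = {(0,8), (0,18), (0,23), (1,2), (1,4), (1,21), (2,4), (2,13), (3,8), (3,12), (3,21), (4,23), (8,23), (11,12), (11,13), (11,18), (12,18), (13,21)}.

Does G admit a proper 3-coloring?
Yes, G is 3-colorable

A valid 3-coloring: color 1: [0, 1, 12, 13]; color 2: [2, 3, 11, 23]; color 3: [4, 8, 18, 21].
(χ(G) = 3 ≤ 3.)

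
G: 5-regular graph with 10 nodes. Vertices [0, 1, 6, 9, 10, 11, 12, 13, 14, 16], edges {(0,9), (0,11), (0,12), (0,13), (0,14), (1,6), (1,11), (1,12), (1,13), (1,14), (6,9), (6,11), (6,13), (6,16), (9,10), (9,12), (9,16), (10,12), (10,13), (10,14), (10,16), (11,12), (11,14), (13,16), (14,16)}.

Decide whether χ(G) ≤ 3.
No, G is not 3-colorable

Suppose a proper 3-coloring c exists. The clique [0, 9, 12] takes 3 distinct colors; by symmetry let c(0) = 1, c(9) = 2, c(12) = 3.
- Vertex 10: neighbors [9, 12] already have colors [2, 3] ⇒ c(10) = 1.
- Vertex 11: neighbors [0, 12] already have colors [1, 3] ⇒ c(11) = 2.
- Vertex 1: neighbors [11, 12] already have colors [2, 3] ⇒ c(1) = 1.
- Vertex 16: neighbors [10, 9] already have colors [1, 2] ⇒ c(16) = 3.
- Vertex 6: neighbors [1, 9, 16] already have colors [1, 2, 3] — all 3 colors blocked. Contradiction.
The forced assignments end in a contradiction, so G has no proper 3-coloring (χ ≥ 4).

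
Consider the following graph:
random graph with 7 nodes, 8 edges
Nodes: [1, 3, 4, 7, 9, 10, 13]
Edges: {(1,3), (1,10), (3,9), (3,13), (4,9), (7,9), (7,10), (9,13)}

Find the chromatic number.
χ(G) = 3

Clique number ω(G) = 3 (lower bound: χ ≥ ω).
The clique on [3, 9, 13] has size 3, forcing χ ≥ 3, and the coloring below uses 3 colors, so χ(G) = 3.
A valid 3-coloring: color 1: [9, 10]; color 2: [3, 4, 7]; color 3: [1, 13].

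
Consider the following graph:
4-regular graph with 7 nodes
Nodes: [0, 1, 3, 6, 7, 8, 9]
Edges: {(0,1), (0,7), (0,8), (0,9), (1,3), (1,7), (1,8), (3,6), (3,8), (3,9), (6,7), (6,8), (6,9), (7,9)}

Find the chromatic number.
χ(G) = 4

Clique number ω(G) = 3 (lower bound: χ ≥ ω).
Suppose a proper 3-coloring c exists. The clique [0, 1, 7] takes 3 distinct colors; by symmetry let c(0) = 1, c(1) = 2, c(7) = 3.
- Vertex 8: neighbors [0, 1] already have colors [1, 2] ⇒ c(8) = 3.
- Vertex 3: neighbors [1, 8] already have colors [2, 3] ⇒ c(3) = 1.
- Vertex 6: neighbors [3, 7] already have colors [1, 3] ⇒ c(6) = 2.
- Vertex 9: neighbors [0, 6, 7] already have colors [1, 2, 3] — all 3 colors blocked. Contradiction.
The forced assignments end in a contradiction, so G has no proper 3-coloring (χ ≥ 4).
The coloring below uses 4 colors, so χ(G) = 4.
A valid 4-coloring: color 1: [7, 8]; color 2: [1, 6]; color 3: [0, 3]; color 4: [9].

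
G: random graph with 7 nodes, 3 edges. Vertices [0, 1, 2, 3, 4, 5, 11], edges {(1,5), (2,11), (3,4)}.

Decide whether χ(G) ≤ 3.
A valid 3-coloring: color 1: [0, 1, 3, 11]; color 2: [2, 4, 5].
(χ(G) = 2 ≤ 3.)

Yes, G is 3-colorable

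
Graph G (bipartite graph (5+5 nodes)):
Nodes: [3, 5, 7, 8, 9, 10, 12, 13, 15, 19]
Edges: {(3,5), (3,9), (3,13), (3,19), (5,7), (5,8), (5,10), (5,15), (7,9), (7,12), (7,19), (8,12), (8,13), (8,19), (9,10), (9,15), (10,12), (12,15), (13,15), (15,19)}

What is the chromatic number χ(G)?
χ(G) = 2

Clique number ω(G) = 2 (lower bound: χ ≥ ω).
The graph is bipartite (no odd cycle), so 2 colors suffice: χ(G) = 2.
A valid 2-coloring: color 1: [5, 9, 12, 13, 19]; color 2: [3, 7, 8, 10, 15].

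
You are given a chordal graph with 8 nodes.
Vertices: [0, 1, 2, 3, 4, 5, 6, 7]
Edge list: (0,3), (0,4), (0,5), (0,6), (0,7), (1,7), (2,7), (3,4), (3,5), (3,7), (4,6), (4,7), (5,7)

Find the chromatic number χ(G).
χ(G) = 4

Clique number ω(G) = 4 (lower bound: χ ≥ ω).
The clique on [0, 3, 4, 7] has size 4, forcing χ ≥ 4, and the coloring below uses 4 colors, so χ(G) = 4.
A valid 4-coloring: color 1: [6, 7]; color 2: [0, 1, 2]; color 3: [4, 5]; color 4: [3].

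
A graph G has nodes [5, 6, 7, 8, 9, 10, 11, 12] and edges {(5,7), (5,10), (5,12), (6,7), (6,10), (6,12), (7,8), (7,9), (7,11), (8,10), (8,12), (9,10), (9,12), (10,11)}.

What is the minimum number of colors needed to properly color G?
Clique number ω(G) = 2 (lower bound: χ ≥ ω).
The graph is bipartite (no odd cycle), so 2 colors suffice: χ(G) = 2.
A valid 2-coloring: color 1: [7, 10, 12]; color 2: [5, 6, 8, 9, 11].

χ(G) = 2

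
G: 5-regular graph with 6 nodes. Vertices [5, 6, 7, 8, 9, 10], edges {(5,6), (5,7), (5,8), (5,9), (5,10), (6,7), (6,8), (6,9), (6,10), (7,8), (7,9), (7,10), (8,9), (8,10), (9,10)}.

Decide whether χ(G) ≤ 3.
No, G is not 3-colorable

The clique on vertices [5, 6, 7, 8, 9, 10] has size 6 > 3, so it alone needs 6 colors.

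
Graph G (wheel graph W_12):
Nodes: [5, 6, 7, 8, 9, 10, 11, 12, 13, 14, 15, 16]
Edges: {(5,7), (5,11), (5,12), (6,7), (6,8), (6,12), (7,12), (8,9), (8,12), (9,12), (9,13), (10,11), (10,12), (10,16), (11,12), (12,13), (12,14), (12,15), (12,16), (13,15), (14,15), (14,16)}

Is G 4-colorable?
A valid 4-coloring: color 1: [12]; color 2: [6, 9, 11, 15, 16]; color 3: [7, 8, 10, 13, 14]; color 4: [5].
(χ(G) = 4 ≤ 4.)

Yes, G is 4-colorable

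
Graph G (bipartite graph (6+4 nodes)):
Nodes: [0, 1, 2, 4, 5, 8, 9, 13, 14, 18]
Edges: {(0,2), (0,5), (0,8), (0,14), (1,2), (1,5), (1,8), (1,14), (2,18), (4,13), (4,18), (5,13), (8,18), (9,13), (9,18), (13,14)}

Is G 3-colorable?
A valid 3-coloring: color 1: [0, 1, 13, 18]; color 2: [2, 4, 5, 8, 9, 14].
(χ(G) = 2 ≤ 3.)

Yes, G is 3-colorable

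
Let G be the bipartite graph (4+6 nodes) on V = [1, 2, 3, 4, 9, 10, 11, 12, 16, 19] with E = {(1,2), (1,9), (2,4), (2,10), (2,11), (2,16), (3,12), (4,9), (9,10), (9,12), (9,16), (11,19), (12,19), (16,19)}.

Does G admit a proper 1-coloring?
No, G is not 1-colorable

Edge (1,2) forces its endpoints to differ, so 1 color is not enough.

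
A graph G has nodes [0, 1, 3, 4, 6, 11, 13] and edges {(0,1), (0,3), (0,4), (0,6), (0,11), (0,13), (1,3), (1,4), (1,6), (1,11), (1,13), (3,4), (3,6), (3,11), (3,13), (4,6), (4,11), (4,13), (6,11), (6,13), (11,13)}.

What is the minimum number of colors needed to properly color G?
Clique number ω(G) = 7 (lower bound: χ ≥ ω).
The clique on [0, 1, 3, 4, 6, 11, 13] has size 7, forcing χ ≥ 7, and the coloring below uses 7 colors, so χ(G) = 7.
A valid 7-coloring: color 1: [1]; color 2: [4]; color 3: [11]; color 4: [13]; color 5: [6]; color 6: [0]; color 7: [3].

χ(G) = 7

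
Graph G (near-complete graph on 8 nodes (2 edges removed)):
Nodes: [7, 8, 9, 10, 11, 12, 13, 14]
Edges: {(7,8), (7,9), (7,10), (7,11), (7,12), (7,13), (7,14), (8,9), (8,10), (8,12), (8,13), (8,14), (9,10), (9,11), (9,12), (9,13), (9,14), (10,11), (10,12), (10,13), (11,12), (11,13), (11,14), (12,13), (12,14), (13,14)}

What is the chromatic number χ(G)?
Clique number ω(G) = 6 (lower bound: χ ≥ ω).
The clique on [7, 8, 9, 10, 12, 13] has size 6, forcing χ ≥ 6, and the coloring below uses 6 colors, so χ(G) = 6.
A valid 6-coloring: color 1: [13]; color 2: [9]; color 3: [12]; color 4: [7]; color 5: [10, 14]; color 6: [8, 11].

χ(G) = 6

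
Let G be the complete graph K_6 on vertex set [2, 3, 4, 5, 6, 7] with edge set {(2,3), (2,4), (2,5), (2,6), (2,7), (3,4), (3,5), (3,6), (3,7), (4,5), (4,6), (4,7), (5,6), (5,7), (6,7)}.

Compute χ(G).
Clique number ω(G) = 6 (lower bound: χ ≥ ω).
The clique on [2, 3, 4, 5, 6, 7] has size 6, forcing χ ≥ 6, and the coloring below uses 6 colors, so χ(G) = 6.
A valid 6-coloring: color 1: [6]; color 2: [5]; color 3: [2]; color 4: [3]; color 5: [4]; color 6: [7].

χ(G) = 6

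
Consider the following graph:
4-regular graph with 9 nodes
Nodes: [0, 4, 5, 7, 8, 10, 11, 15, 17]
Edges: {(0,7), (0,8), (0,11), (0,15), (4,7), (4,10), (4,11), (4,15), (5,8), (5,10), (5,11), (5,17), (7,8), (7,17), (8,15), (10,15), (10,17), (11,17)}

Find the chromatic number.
χ(G) = 3

Clique number ω(G) = 3 (lower bound: χ ≥ ω).
The clique on [0, 7, 8] has size 3, forcing χ ≥ 3, and the coloring below uses 3 colors, so χ(G) = 3.
A valid 3-coloring: color 1: [0, 4, 17]; color 2: [5, 7, 15]; color 3: [8, 10, 11].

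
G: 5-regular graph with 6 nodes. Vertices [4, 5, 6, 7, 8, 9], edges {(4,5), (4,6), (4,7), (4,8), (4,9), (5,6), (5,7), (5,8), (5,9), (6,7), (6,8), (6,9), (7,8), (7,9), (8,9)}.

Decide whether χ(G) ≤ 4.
No, G is not 4-colorable

The clique on vertices [4, 5, 6, 7, 8, 9] has size 6 > 4, so it alone needs 6 colors.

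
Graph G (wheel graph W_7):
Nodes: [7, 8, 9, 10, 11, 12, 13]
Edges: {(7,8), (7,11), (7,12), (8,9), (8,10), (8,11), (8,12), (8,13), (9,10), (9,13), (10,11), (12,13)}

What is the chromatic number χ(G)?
χ(G) = 3

Clique number ω(G) = 3 (lower bound: χ ≥ ω).
The clique on [8, 9, 10] has size 3, forcing χ ≥ 3, and the coloring below uses 3 colors, so χ(G) = 3.
A valid 3-coloring: color 1: [8]; color 2: [7, 10, 13]; color 3: [9, 11, 12].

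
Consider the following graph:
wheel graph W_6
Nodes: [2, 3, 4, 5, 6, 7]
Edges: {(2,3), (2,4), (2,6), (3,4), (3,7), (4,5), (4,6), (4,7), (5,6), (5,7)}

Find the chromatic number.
χ(G) = 4

Clique number ω(G) = 3 (lower bound: χ ≥ ω).
Odd cycle [2, 6, 5, 7, 3] needs 3 colors (χ ≥ 3).
Vertex 4 is adjacent to every vertex of [2, 3, 5, 6, 7], which already need 3 colors among themselves, so 4 needs a new color (χ ≥ 4).
The coloring below uses 4 colors, so χ(G) = 4.
A valid 4-coloring: color 1: [4]; color 2: [2, 7]; color 3: [3, 6]; color 4: [5].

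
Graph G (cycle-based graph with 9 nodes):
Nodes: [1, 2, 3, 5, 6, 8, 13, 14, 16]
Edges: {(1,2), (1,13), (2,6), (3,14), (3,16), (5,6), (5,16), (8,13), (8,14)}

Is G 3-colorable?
A valid 3-coloring: color 1: [2, 5, 13, 14]; color 2: [1, 6, 8, 16]; color 3: [3].
(χ(G) = 3 ≤ 3.)

Yes, G is 3-colorable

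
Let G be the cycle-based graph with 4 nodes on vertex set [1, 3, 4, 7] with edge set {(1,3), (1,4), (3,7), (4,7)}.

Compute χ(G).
Clique number ω(G) = 2 (lower bound: χ ≥ ω).
The graph is bipartite (no odd cycle), so 2 colors suffice: χ(G) = 2.
A valid 2-coloring: color 1: [3, 4]; color 2: [1, 7].

χ(G) = 2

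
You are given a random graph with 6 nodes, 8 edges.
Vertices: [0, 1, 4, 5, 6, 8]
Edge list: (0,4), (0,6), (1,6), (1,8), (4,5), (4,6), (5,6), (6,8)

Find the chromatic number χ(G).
Clique number ω(G) = 3 (lower bound: χ ≥ ω).
The clique on [1, 6, 8] has size 3, forcing χ ≥ 3, and the coloring below uses 3 colors, so χ(G) = 3.
A valid 3-coloring: color 1: [6]; color 2: [1, 4]; color 3: [0, 5, 8].

χ(G) = 3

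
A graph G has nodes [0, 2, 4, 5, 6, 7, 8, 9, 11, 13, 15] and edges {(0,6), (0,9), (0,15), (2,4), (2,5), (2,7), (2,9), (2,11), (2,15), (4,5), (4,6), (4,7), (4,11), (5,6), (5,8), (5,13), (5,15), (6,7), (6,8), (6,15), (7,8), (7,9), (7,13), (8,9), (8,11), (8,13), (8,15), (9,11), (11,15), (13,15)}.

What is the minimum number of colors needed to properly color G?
Clique number ω(G) = 4 (lower bound: χ ≥ ω).
The clique on [5, 8, 13, 15] has size 4, forcing χ ≥ 4, and the coloring below uses 4 colors, so χ(G) = 4.
A valid 4-coloring: color 1: [0, 2, 8]; color 2: [4, 9, 15]; color 3: [5, 7, 11]; color 4: [6, 13].

χ(G) = 4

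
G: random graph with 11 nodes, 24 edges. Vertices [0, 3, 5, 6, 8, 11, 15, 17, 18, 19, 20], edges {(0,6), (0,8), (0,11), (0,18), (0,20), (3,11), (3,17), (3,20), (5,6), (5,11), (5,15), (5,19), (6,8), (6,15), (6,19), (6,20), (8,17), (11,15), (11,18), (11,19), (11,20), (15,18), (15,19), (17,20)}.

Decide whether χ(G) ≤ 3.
No, G is not 3-colorable

The clique on vertices [5, 11, 15, 19] has size 4 > 3, so it alone needs 4 colors.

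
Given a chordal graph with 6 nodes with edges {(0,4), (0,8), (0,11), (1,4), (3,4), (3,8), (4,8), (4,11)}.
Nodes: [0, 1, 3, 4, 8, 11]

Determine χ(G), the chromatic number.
χ(G) = 3

Clique number ω(G) = 3 (lower bound: χ ≥ ω).
The clique on [0, 4, 8] has size 3, forcing χ ≥ 3, and the coloring below uses 3 colors, so χ(G) = 3.
A valid 3-coloring: color 1: [4]; color 2: [1, 8, 11]; color 3: [0, 3].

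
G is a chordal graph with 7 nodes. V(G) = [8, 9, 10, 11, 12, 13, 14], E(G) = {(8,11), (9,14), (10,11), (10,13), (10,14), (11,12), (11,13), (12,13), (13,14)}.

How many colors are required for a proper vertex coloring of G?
Clique number ω(G) = 3 (lower bound: χ ≥ ω).
The clique on [10, 11, 13] has size 3, forcing χ ≥ 3, and the coloring below uses 3 colors, so χ(G) = 3.
A valid 3-coloring: color 1: [8, 9, 13]; color 2: [11, 14]; color 3: [10, 12].

χ(G) = 3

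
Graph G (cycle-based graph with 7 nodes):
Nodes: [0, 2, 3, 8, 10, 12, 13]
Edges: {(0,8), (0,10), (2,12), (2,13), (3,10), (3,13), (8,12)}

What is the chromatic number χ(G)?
Clique number ω(G) = 2 (lower bound: χ ≥ ω).
Odd cycle [13, 2, 12, 8, 0, 10, 3] needs 3 colors (χ ≥ 3).
The coloring below uses 3 colors, so χ(G) = 3.
A valid 3-coloring: color 1: [10, 12, 13]; color 2: [2, 3, 8]; color 3: [0].

χ(G) = 3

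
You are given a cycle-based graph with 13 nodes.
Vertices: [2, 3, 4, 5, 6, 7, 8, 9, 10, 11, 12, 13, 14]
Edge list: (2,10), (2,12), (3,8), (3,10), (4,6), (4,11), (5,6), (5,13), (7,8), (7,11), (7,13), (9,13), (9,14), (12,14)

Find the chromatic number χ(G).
χ(G) = 3

Clique number ω(G) = 2 (lower bound: χ ≥ ω).
Odd cycle [12, 2, 10, 3, 8, 7, 13, 9, 14] needs 3 colors (χ ≥ 3).
The coloring below uses 3 colors, so χ(G) = 3.
A valid 3-coloring: color 1: [4, 5, 7, 9, 10, 12]; color 2: [2, 3, 6, 11, 13, 14]; color 3: [8].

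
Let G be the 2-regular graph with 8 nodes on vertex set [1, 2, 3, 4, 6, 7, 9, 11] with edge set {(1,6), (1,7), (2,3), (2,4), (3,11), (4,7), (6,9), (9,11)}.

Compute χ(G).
χ(G) = 2

Clique number ω(G) = 2 (lower bound: χ ≥ ω).
The graph is bipartite (no odd cycle), so 2 colors suffice: χ(G) = 2.
A valid 2-coloring: color 1: [1, 3, 4, 9]; color 2: [2, 6, 7, 11].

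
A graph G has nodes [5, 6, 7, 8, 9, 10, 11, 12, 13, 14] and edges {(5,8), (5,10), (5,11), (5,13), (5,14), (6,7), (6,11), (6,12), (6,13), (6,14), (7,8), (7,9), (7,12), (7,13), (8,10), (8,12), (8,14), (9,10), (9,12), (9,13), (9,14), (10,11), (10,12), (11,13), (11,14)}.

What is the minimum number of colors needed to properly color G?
χ(G) = 4

Clique number ω(G) = 3 (lower bound: χ ≥ ω).
Suppose a proper 3-coloring c exists. The clique [5, 8, 10] takes 3 distinct colors; by symmetry let c(5) = 1, c(8) = 2, c(10) = 3.
- Vertex 11: neighbors [5, 10] already have colors [1, 3] ⇒ c(11) = 2.
- Vertex 12: neighbors [8, 10] already have colors [2, 3] ⇒ c(12) = 1.
- Vertex 6: neighbors [12, 11] already have colors [1, 2] ⇒ c(6) = 3.
- Vertex 7: neighbors [12, 8, 6] already have colors [1, 2, 3] — all 3 colors blocked. Contradiction.
The forced assignments end in a contradiction, so G has no proper 3-coloring (χ ≥ 4).
The coloring below uses 4 colors, so χ(G) = 4.
A valid 4-coloring: color 1: [12, 13, 14]; color 2: [6, 10]; color 3: [5, 7]; color 4: [8, 9, 11].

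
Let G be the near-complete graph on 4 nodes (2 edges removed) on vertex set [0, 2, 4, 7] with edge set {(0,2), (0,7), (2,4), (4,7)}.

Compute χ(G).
Clique number ω(G) = 2 (lower bound: χ ≥ ω).
The graph is bipartite (no odd cycle), so 2 colors suffice: χ(G) = 2.
A valid 2-coloring: color 1: [2, 7]; color 2: [0, 4].

χ(G) = 2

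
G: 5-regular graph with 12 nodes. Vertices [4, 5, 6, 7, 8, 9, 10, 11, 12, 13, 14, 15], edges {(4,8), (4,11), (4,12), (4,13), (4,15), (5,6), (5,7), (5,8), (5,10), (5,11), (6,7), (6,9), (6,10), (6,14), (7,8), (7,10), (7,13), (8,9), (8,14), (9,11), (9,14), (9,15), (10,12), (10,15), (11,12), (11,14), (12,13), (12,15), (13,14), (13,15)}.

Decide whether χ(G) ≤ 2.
No, G is not 2-colorable

The clique on vertices [4, 12, 13, 15] has size 4 > 2, so it alone needs 4 colors.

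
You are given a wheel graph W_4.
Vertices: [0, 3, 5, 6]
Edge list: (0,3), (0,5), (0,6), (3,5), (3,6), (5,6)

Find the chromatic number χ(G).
χ(G) = 4

Clique number ω(G) = 4 (lower bound: χ ≥ ω).
The clique on [0, 3, 5, 6] has size 4, forcing χ ≥ 4, and the coloring below uses 4 colors, so χ(G) = 4.
A valid 4-coloring: color 1: [6]; color 2: [3]; color 3: [0]; color 4: [5].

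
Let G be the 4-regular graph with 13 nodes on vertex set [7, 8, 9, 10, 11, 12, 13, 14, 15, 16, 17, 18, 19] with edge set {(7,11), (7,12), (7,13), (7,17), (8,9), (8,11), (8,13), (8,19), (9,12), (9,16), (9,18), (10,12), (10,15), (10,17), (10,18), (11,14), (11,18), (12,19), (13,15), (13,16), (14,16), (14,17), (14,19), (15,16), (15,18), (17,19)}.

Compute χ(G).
χ(G) = 3

Clique number ω(G) = 3 (lower bound: χ ≥ ω).
The clique on [10, 15, 18] has size 3, forcing χ ≥ 3, and the coloring below uses 3 colors, so χ(G) = 3.
A valid 3-coloring: color 1: [8, 12, 16, 17, 18]; color 2: [7, 9, 14, 15]; color 3: [10, 11, 13, 19].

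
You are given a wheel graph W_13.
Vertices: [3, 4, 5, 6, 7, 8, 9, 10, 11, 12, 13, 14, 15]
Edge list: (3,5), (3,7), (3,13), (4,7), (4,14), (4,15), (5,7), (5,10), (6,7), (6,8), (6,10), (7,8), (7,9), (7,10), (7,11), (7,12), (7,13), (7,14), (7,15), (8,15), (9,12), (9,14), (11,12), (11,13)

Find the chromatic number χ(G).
χ(G) = 3

Clique number ω(G) = 3 (lower bound: χ ≥ ω).
The clique on [3, 5, 7] has size 3, forcing χ ≥ 3, and the coloring below uses 3 colors, so χ(G) = 3.
A valid 3-coloring: color 1: [7]; color 2: [3, 4, 8, 9, 10, 11]; color 3: [5, 6, 12, 13, 14, 15].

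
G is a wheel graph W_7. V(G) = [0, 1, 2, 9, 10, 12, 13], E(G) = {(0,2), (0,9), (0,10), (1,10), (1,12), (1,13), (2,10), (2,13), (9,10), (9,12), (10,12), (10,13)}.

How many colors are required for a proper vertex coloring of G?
Clique number ω(G) = 3 (lower bound: χ ≥ ω).
The clique on [0, 9, 10] has size 3, forcing χ ≥ 3, and the coloring below uses 3 colors, so χ(G) = 3.
A valid 3-coloring: color 1: [10]; color 2: [0, 12, 13]; color 3: [1, 2, 9].

χ(G) = 3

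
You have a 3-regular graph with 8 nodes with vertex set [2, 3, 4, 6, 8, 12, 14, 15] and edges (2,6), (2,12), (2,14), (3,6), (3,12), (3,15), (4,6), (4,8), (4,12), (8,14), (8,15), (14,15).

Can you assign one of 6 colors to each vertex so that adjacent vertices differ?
Yes, G is 6-colorable

A valid 6-coloring: color 1: [2, 3, 8]; color 2: [6, 12, 14]; color 3: [4, 15].
(χ(G) = 3 ≤ 6.)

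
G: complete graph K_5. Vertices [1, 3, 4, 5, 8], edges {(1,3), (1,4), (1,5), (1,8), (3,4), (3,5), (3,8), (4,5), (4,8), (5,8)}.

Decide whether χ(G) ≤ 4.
The clique on vertices [1, 3, 4, 5, 8] has size 5 > 4, so it alone needs 5 colors.

No, G is not 4-colorable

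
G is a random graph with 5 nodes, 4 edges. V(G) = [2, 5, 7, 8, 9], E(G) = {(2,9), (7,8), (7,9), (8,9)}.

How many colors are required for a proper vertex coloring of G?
χ(G) = 3

Clique number ω(G) = 3 (lower bound: χ ≥ ω).
The clique on [7, 8, 9] has size 3, forcing χ ≥ 3, and the coloring below uses 3 colors, so χ(G) = 3.
A valid 3-coloring: color 1: [5, 9]; color 2: [2, 7]; color 3: [8].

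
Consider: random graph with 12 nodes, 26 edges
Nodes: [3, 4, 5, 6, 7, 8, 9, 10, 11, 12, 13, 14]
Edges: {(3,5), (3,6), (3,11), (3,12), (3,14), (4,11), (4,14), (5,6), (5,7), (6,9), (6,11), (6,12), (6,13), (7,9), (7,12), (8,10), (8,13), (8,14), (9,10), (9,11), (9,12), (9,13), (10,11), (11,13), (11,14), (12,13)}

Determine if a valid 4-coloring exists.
A valid 4-coloring: color 1: [5, 8, 11, 12]; color 2: [6, 7, 10, 14]; color 3: [3, 4, 9]; color 4: [13].
(χ(G) = 4 ≤ 4.)

Yes, G is 4-colorable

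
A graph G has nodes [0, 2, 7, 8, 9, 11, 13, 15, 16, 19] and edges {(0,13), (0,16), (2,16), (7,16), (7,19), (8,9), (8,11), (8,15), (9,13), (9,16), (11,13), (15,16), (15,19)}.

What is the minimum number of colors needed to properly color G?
χ(G) = 2

Clique number ω(G) = 2 (lower bound: χ ≥ ω).
The graph is bipartite (no odd cycle), so 2 colors suffice: χ(G) = 2.
A valid 2-coloring: color 1: [8, 13, 16, 19]; color 2: [0, 2, 7, 9, 11, 15].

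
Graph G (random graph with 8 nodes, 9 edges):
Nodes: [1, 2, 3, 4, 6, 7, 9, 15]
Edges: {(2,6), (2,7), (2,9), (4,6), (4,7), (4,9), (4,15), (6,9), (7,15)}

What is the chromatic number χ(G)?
Clique number ω(G) = 3 (lower bound: χ ≥ ω).
The clique on [2, 6, 9] has size 3, forcing χ ≥ 3, and the coloring below uses 3 colors, so χ(G) = 3.
A valid 3-coloring: color 1: [1, 2, 3, 4]; color 2: [7, 9]; color 3: [6, 15].

χ(G) = 3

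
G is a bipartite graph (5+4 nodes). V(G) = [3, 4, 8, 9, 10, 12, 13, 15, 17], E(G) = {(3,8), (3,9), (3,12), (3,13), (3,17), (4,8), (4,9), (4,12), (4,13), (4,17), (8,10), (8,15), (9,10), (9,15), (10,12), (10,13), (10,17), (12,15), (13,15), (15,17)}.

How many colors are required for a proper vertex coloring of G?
χ(G) = 2

Clique number ω(G) = 2 (lower bound: χ ≥ ω).
The graph is bipartite (no odd cycle), so 2 colors suffice: χ(G) = 2.
A valid 2-coloring: color 1: [3, 4, 10, 15]; color 2: [8, 9, 12, 13, 17].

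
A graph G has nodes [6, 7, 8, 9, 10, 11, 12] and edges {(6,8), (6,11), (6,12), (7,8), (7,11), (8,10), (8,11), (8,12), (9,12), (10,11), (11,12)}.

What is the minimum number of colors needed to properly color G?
χ(G) = 4

Clique number ω(G) = 4 (lower bound: χ ≥ ω).
The clique on [6, 8, 11, 12] has size 4, forcing χ ≥ 4, and the coloring below uses 4 colors, so χ(G) = 4.
A valid 4-coloring: color 1: [8, 9]; color 2: [11]; color 3: [7, 10, 12]; color 4: [6].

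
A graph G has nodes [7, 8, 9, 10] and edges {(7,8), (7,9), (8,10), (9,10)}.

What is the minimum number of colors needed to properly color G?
Clique number ω(G) = 2 (lower bound: χ ≥ ω).
The graph is bipartite (no odd cycle), so 2 colors suffice: χ(G) = 2.
A valid 2-coloring: color 1: [8, 9]; color 2: [7, 10].

χ(G) = 2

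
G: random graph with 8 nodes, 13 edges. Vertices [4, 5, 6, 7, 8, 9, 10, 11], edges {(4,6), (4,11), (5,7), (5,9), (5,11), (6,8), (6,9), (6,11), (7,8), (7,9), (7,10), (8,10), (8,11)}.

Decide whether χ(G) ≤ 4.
A valid 4-coloring: color 1: [6, 7]; color 2: [9, 10, 11]; color 3: [4, 5, 8].
(χ(G) = 3 ≤ 4.)

Yes, G is 4-colorable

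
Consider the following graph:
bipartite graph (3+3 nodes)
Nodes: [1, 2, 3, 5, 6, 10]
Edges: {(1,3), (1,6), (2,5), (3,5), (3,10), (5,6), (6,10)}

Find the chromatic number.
Clique number ω(G) = 2 (lower bound: χ ≥ ω).
The graph is bipartite (no odd cycle), so 2 colors suffice: χ(G) = 2.
A valid 2-coloring: color 1: [1, 5, 10]; color 2: [2, 3, 6].

χ(G) = 2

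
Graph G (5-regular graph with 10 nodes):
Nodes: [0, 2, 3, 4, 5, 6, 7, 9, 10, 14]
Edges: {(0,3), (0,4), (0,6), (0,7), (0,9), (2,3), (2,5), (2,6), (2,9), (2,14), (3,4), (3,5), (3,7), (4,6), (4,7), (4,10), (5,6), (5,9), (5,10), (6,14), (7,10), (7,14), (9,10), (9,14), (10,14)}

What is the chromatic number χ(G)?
Clique number ω(G) = 4 (lower bound: χ ≥ ω).
The clique on [0, 3, 4, 7] has size 4, forcing χ ≥ 4, and the coloring below uses 4 colors, so χ(G) = 4.
A valid 4-coloring: color 1: [0, 2, 10]; color 2: [6, 7, 9]; color 3: [3, 14]; color 4: [4, 5].

χ(G) = 4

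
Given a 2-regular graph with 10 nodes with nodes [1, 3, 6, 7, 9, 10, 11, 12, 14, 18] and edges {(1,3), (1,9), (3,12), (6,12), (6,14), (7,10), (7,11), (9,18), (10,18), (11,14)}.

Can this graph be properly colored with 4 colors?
Yes, G is 4-colorable

A valid 4-coloring: color 1: [3, 6, 9, 10, 11]; color 2: [1, 7, 12, 14, 18].
(χ(G) = 2 ≤ 4.)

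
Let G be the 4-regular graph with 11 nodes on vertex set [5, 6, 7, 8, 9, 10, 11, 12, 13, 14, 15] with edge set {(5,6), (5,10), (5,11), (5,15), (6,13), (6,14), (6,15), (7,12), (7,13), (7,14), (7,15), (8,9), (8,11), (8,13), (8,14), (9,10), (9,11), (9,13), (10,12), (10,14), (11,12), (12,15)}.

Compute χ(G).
Clique number ω(G) = 3 (lower bound: χ ≥ ω).
The clique on [5, 6, 15] has size 3, forcing χ ≥ 3, and the coloring below uses 3 colors, so χ(G) = 3.
A valid 3-coloring: color 1: [5, 9, 12, 14]; color 2: [6, 7, 8, 10]; color 3: [11, 13, 15].

χ(G) = 3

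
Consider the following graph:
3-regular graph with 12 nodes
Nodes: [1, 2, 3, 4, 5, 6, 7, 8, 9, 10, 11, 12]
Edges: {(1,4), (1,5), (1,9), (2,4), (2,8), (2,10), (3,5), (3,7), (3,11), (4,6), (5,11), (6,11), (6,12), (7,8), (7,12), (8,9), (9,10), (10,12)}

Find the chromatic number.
Clique number ω(G) = 3 (lower bound: χ ≥ ω).
The clique on [3, 5, 11] has size 3, forcing χ ≥ 3, and the coloring below uses 3 colors, so χ(G) = 3.
A valid 3-coloring: color 1: [2, 5, 6, 7, 9]; color 2: [1, 8, 10, 11]; color 3: [3, 4, 12].

χ(G) = 3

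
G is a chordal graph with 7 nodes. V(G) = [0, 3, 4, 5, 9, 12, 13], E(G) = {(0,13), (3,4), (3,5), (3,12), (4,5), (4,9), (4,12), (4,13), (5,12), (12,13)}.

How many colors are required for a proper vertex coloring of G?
Clique number ω(G) = 4 (lower bound: χ ≥ ω).
The clique on [3, 4, 5, 12] has size 4, forcing χ ≥ 4, and the coloring below uses 4 colors, so χ(G) = 4.
A valid 4-coloring: color 1: [0, 4]; color 2: [9, 12]; color 3: [3, 13]; color 4: [5].

χ(G) = 4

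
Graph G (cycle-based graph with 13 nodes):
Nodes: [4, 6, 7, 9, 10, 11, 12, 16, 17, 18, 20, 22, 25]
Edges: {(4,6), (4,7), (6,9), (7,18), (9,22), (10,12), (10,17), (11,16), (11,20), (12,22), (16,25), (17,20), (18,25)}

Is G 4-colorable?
A valid 4-coloring: color 1: [6, 7, 10, 20, 22, 25]; color 2: [4, 9, 12, 16, 17, 18]; color 3: [11].
(χ(G) = 3 ≤ 4.)

Yes, G is 4-colorable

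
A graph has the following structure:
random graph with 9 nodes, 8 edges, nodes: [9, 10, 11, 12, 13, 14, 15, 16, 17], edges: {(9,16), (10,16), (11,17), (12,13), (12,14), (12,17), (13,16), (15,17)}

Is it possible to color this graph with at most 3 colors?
A valid 3-coloring: color 1: [11, 12, 15, 16]; color 2: [9, 10, 13, 14, 17].
(χ(G) = 2 ≤ 3.)

Yes, G is 3-colorable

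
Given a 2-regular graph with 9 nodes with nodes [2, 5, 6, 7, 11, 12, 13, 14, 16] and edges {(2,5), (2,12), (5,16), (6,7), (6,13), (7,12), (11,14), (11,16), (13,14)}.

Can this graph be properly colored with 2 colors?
Odd cycle [7, 12, 2, 5, 16, 11, 14, 13, 6] needs 3 colors (χ ≥ 3).
Hence χ(G) ≥ 3 > 2, so no proper 2-coloring exists.

No, G is not 2-colorable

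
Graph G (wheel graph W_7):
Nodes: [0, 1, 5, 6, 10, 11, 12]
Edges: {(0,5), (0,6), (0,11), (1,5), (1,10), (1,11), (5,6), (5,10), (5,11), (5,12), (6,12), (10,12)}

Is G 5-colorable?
A valid 5-coloring: color 1: [5]; color 2: [0, 1, 12]; color 3: [6, 10, 11].
(χ(G) = 3 ≤ 5.)

Yes, G is 5-colorable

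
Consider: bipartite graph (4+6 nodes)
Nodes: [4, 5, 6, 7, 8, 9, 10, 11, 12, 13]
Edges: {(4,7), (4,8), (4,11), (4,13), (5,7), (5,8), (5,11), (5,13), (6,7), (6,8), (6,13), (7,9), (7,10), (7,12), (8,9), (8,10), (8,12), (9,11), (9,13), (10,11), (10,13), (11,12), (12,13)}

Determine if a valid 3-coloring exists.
Yes, G is 3-colorable

A valid 3-coloring: color 1: [7, 8, 11, 13]; color 2: [4, 5, 6, 9, 10, 12].
(χ(G) = 2 ≤ 3.)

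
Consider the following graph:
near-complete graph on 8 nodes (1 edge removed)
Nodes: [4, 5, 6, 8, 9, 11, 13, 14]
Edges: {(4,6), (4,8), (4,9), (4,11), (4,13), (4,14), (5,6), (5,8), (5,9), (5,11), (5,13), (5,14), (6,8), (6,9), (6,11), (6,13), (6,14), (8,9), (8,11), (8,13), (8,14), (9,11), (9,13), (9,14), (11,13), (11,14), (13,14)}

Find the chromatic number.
Clique number ω(G) = 7 (lower bound: χ ≥ ω).
The clique on [4, 6, 8, 9, 11, 13, 14] has size 7, forcing χ ≥ 7, and the coloring below uses 7 colors, so χ(G) = 7.
A valid 7-coloring: color 1: [13]; color 2: [11]; color 3: [14]; color 4: [9]; color 5: [8]; color 6: [6]; color 7: [4, 5].

χ(G) = 7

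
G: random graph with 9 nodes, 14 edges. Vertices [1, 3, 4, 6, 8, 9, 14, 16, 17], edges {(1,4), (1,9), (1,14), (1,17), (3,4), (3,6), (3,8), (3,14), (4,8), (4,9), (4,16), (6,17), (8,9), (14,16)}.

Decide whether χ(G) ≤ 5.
Yes, G is 5-colorable

A valid 5-coloring: color 1: [4, 6, 14]; color 2: [3, 9, 16, 17]; color 3: [1, 8].
(χ(G) = 3 ≤ 5.)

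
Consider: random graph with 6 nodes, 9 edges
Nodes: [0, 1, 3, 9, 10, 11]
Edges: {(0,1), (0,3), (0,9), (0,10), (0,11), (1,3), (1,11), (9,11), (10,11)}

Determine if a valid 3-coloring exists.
Yes, G is 3-colorable

A valid 3-coloring: color 1: [0]; color 2: [3, 11]; color 3: [1, 9, 10].
(χ(G) = 3 ≤ 3.)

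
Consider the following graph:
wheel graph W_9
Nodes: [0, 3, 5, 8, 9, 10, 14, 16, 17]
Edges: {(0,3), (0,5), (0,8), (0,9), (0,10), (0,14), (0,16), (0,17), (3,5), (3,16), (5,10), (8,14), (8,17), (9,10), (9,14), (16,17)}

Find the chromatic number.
χ(G) = 3

Clique number ω(G) = 3 (lower bound: χ ≥ ω).
The clique on [0, 3, 16] has size 3, forcing χ ≥ 3, and the coloring below uses 3 colors, so χ(G) = 3.
A valid 3-coloring: color 1: [0]; color 2: [5, 8, 9, 16]; color 3: [3, 10, 14, 17].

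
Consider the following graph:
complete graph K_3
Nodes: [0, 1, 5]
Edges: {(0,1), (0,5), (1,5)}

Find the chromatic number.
χ(G) = 3

Clique number ω(G) = 3 (lower bound: χ ≥ ω).
The clique on [0, 1, 5] has size 3, forcing χ ≥ 3, and the coloring below uses 3 colors, so χ(G) = 3.
A valid 3-coloring: color 1: [1]; color 2: [0]; color 3: [5].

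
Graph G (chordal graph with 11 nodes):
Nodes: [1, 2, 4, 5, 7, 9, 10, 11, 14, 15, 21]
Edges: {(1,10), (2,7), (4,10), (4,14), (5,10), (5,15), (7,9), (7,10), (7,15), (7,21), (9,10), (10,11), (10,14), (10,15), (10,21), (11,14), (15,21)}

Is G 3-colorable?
No, G is not 3-colorable

The clique on vertices [7, 10, 15, 21] has size 4 > 3, so it alone needs 4 colors.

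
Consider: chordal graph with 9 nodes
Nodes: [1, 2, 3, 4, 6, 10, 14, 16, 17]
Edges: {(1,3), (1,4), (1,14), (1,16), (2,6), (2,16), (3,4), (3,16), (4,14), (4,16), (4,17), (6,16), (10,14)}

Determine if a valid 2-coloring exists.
The clique on vertices [1, 3, 4, 16] has size 4 > 2, so it alone needs 4 colors.

No, G is not 2-colorable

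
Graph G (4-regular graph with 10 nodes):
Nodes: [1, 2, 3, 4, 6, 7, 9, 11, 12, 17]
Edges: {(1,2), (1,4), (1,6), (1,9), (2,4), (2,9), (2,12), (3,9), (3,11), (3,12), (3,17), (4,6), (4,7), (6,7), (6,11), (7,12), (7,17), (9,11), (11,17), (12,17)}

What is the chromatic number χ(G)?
χ(G) = 4

Clique number ω(G) = 3 (lower bound: χ ≥ ω).
Suppose a proper 3-coloring c exists. The clique [1, 2, 4] takes 3 distinct colors; by symmetry let c(1) = 1, c(2) = 2, c(4) = 3.
- Vertex 6: neighbors [1, 4] already have colors [1, 3] ⇒ c(6) = 2.
- Vertex 7: neighbors [6, 4] already have colors [2, 3] ⇒ c(7) = 1.
- Vertex 9: neighbors [1, 2] already have colors [1, 2] ⇒ c(9) = 3.
- Vertex 11: neighbors [6, 9] already have colors [2, 3] ⇒ c(11) = 1.
- Vertex 3: neighbors [11, 9] already have colors [1, 3] ⇒ c(3) = 2.
- Vertex 12: neighbors [7, 2] already have colors [1, 2] ⇒ c(12) = 3.
- Vertex 17: neighbors [7, 3, 12] already have colors [1, 2, 3] — all 3 colors blocked. Contradiction.
The forced assignments end in a contradiction, so G has no proper 3-coloring (χ ≥ 4).
The coloring below uses 4 colors, so χ(G) = 4.
A valid 4-coloring: color 1: [4, 11, 12]; color 2: [6, 9, 17]; color 3: [1, 3, 7]; color 4: [2].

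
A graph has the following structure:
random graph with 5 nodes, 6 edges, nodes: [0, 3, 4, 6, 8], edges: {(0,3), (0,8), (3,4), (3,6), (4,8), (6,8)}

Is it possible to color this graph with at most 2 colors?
Yes, G is 2-colorable

A valid 2-coloring: color 1: [3, 8]; color 2: [0, 4, 6].
(χ(G) = 2 ≤ 2.)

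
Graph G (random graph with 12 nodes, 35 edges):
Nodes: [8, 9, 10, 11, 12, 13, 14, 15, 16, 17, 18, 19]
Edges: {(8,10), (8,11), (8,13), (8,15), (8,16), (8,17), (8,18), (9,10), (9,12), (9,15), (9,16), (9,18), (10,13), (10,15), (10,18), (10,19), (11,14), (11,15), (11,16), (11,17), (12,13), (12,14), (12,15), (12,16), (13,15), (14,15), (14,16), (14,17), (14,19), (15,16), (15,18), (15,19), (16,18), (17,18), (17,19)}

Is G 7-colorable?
Yes, G is 7-colorable

A valid 7-coloring: color 1: [15, 17]; color 2: [10, 16]; color 3: [8, 9, 14]; color 4: [11, 12, 18, 19]; color 5: [13].
(χ(G) = 5 ≤ 7.)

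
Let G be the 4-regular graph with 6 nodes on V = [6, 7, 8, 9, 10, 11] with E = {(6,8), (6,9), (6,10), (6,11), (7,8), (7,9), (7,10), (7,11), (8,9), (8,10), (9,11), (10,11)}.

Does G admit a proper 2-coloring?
The clique on vertices [6, 8, 9] has size 3 > 2, so it alone needs 3 colors.

No, G is not 2-colorable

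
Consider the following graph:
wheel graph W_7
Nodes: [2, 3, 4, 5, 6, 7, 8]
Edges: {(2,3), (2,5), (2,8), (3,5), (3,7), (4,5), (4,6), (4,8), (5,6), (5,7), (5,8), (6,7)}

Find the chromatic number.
χ(G) = 3

Clique number ω(G) = 3 (lower bound: χ ≥ ω).
The clique on [2, 5, 8] has size 3, forcing χ ≥ 3, and the coloring below uses 3 colors, so χ(G) = 3.
A valid 3-coloring: color 1: [5]; color 2: [3, 6, 8]; color 3: [2, 4, 7].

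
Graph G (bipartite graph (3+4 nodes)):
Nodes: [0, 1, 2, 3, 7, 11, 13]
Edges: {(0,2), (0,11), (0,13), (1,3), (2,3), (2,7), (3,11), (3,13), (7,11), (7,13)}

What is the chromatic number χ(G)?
χ(G) = 2

Clique number ω(G) = 2 (lower bound: χ ≥ ω).
The graph is bipartite (no odd cycle), so 2 colors suffice: χ(G) = 2.
A valid 2-coloring: color 1: [0, 3, 7]; color 2: [1, 2, 11, 13].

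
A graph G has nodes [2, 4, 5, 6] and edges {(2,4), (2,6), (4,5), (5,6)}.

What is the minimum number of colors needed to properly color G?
χ(G) = 2

Clique number ω(G) = 2 (lower bound: χ ≥ ω).
The graph is bipartite (no odd cycle), so 2 colors suffice: χ(G) = 2.
A valid 2-coloring: color 1: [4, 6]; color 2: [2, 5].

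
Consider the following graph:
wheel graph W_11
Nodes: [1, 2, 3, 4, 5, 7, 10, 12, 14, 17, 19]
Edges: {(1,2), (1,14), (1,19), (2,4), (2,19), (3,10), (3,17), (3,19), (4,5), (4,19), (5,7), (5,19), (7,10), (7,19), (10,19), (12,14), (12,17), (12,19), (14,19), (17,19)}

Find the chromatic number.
χ(G) = 3

Clique number ω(G) = 3 (lower bound: χ ≥ ω).
The clique on [1, 2, 19] has size 3, forcing χ ≥ 3, and the coloring below uses 3 colors, so χ(G) = 3.
A valid 3-coloring: color 1: [19]; color 2: [1, 3, 4, 7, 12]; color 3: [2, 5, 10, 14, 17].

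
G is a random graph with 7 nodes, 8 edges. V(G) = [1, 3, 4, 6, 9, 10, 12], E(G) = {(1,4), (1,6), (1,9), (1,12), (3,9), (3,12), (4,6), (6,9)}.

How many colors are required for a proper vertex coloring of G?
χ(G) = 3

Clique number ω(G) = 3 (lower bound: χ ≥ ω).
The clique on [1, 6, 9] has size 3, forcing χ ≥ 3, and the coloring below uses 3 colors, so χ(G) = 3.
A valid 3-coloring: color 1: [1, 3, 10]; color 2: [4, 9, 12]; color 3: [6].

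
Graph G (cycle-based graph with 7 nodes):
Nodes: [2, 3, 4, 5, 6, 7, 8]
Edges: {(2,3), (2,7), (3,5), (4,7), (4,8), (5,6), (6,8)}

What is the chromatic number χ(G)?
χ(G) = 3

Clique number ω(G) = 2 (lower bound: χ ≥ ω).
Odd cycle [5, 6, 8, 4, 7, 2, 3] needs 3 colors (χ ≥ 3).
The coloring below uses 3 colors, so χ(G) = 3.
A valid 3-coloring: color 1: [2, 5, 8]; color 2: [3, 4, 6]; color 3: [7].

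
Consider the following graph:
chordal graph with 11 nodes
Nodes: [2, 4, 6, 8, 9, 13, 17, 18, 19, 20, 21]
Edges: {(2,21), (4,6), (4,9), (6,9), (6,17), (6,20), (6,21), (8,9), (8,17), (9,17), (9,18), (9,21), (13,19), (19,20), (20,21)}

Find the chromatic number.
χ(G) = 3

Clique number ω(G) = 3 (lower bound: χ ≥ ω).
The clique on [8, 9, 17] has size 3, forcing χ ≥ 3, and the coloring below uses 3 colors, so χ(G) = 3.
A valid 3-coloring: color 1: [2, 9, 13, 20]; color 2: [6, 8, 18, 19]; color 3: [4, 17, 21].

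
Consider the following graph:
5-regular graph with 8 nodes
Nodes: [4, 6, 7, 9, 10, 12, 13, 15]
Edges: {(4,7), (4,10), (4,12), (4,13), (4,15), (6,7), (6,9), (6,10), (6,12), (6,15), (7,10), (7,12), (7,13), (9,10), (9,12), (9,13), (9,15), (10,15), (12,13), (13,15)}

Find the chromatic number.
χ(G) = 4

Clique number ω(G) = 4 (lower bound: χ ≥ ω).
The clique on [6, 9, 10, 15] has size 4, forcing χ ≥ 4, and the coloring below uses 4 colors, so χ(G) = 4.
A valid 4-coloring: color 1: [4, 6]; color 2: [12, 15]; color 3: [7, 9]; color 4: [10, 13].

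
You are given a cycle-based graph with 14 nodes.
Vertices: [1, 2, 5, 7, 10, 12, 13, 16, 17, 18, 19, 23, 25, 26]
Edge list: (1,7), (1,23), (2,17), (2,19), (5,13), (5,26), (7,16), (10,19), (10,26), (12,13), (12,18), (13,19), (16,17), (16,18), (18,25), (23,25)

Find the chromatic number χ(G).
χ(G) = 3

Clique number ω(G) = 2 (lower bound: χ ≥ ω).
Odd cycle [10, 26, 5, 13, 19] needs 3 colors (χ ≥ 3).
The coloring below uses 3 colors, so χ(G) = 3.
A valid 3-coloring: color 1: [1, 2, 10, 13, 16, 25]; color 2: [7, 17, 18, 19, 23, 26]; color 3: [5, 12].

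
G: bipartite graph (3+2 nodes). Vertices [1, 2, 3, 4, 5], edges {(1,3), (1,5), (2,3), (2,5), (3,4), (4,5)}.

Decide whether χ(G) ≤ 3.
A valid 3-coloring: color 1: [3, 5]; color 2: [1, 2, 4].
(χ(G) = 2 ≤ 3.)

Yes, G is 3-colorable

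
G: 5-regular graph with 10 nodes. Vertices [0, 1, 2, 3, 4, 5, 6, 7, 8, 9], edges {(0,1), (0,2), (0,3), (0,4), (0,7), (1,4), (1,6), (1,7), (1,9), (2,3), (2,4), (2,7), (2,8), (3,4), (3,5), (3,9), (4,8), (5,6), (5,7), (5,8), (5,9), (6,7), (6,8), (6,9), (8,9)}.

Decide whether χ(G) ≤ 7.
A valid 7-coloring: color 1: [3, 7, 8]; color 2: [0, 9]; color 3: [1, 2, 5]; color 4: [4, 6].
(χ(G) = 4 ≤ 7.)

Yes, G is 7-colorable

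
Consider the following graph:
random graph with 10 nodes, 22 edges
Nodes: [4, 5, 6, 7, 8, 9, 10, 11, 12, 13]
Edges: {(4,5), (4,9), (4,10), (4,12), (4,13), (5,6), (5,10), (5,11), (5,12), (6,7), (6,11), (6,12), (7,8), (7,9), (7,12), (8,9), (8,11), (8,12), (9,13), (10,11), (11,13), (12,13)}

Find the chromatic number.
χ(G) = 4

Clique number ω(G) = 3 (lower bound: χ ≥ ω).
Odd cycle [6, 12, 4, 10, 11] needs 3 colors (χ ≥ 3).
Vertex 5 is adjacent to every vertex of [4, 6, 10, 11, 12], which already need 3 colors among themselves, so 5 needs a new color (χ ≥ 4).
The coloring below uses 4 colors, so χ(G) = 4.
A valid 4-coloring: color 1: [9, 11, 12]; color 2: [5, 7, 13]; color 3: [4, 6, 8]; color 4: [10].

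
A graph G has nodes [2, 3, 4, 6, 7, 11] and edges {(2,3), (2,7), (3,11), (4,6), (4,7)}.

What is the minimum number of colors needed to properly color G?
χ(G) = 2

Clique number ω(G) = 2 (lower bound: χ ≥ ω).
The graph is bipartite (no odd cycle), so 2 colors suffice: χ(G) = 2.
A valid 2-coloring: color 1: [2, 4, 11]; color 2: [3, 6, 7].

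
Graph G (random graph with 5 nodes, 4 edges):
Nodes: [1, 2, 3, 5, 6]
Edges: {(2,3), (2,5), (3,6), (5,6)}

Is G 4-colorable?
A valid 4-coloring: color 1: [1, 2, 6]; color 2: [3, 5].
(χ(G) = 2 ≤ 4.)

Yes, G is 4-colorable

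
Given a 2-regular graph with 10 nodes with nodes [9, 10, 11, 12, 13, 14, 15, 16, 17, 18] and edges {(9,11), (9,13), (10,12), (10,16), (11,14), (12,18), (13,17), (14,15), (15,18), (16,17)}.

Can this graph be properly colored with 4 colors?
A valid 4-coloring: color 1: [9, 10, 14, 17, 18]; color 2: [11, 12, 13, 15, 16].
(χ(G) = 2 ≤ 4.)

Yes, G is 4-colorable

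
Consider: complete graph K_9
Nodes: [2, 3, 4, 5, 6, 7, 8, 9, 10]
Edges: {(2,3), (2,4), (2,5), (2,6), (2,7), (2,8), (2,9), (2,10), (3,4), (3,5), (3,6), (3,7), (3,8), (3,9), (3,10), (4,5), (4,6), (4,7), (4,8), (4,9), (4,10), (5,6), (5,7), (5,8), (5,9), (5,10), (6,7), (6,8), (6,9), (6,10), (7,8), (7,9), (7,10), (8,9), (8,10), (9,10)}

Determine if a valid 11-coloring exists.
Yes, G is 11-colorable

A valid 11-coloring: color 1: [5]; color 2: [7]; color 3: [9]; color 4: [3]; color 5: [2]; color 6: [8]; color 7: [4]; color 8: [6]; color 9: [10].
(χ(G) = 9 ≤ 11.)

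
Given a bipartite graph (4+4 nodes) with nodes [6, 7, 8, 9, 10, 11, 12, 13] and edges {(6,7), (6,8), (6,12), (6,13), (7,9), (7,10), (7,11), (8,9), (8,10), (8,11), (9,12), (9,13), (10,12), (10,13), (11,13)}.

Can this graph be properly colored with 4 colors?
Yes, G is 4-colorable

A valid 4-coloring: color 1: [6, 9, 10, 11]; color 2: [7, 8, 12, 13].
(χ(G) = 2 ≤ 4.)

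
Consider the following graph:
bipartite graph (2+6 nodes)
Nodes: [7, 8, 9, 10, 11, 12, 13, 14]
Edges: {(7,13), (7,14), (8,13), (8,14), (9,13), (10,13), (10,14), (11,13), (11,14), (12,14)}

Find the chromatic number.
Clique number ω(G) = 2 (lower bound: χ ≥ ω).
The graph is bipartite (no odd cycle), so 2 colors suffice: χ(G) = 2.
A valid 2-coloring: color 1: [13, 14]; color 2: [7, 8, 9, 10, 11, 12].

χ(G) = 2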